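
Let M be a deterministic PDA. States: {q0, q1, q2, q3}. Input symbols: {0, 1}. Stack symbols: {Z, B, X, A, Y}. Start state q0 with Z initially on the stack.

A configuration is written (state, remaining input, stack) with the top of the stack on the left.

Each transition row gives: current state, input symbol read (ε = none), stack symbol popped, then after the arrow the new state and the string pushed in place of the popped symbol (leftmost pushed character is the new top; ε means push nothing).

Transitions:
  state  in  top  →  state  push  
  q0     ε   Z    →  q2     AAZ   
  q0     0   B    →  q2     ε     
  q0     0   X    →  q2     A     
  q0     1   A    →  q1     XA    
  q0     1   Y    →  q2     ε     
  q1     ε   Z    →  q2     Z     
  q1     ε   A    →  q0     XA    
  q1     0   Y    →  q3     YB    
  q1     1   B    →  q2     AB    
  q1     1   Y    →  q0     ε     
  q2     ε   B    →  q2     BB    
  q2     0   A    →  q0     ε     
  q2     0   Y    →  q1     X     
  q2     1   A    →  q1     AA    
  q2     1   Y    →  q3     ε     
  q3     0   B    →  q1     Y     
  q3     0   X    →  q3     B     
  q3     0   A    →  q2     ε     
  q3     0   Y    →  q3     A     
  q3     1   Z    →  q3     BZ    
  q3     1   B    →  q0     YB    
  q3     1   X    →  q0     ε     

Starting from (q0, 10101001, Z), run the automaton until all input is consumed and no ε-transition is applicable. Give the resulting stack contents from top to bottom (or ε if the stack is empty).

(q0, 10101001, Z)
  ε-move, top Z: go to q2, push AAZ → (q2, 10101001, AAZ)
  read 1, top A: go to q1, push AA → (q1, 0101001, AAAZ)
  ε-move, top A: go to q0, push XA → (q0, 0101001, XAAAZ)
  read 0, top X: go to q2, push A → (q2, 101001, AAAAZ)
  read 1, top A: go to q1, push AA → (q1, 01001, AAAAAZ)
  ε-move, top A: go to q0, push XA → (q0, 01001, XAAAAAZ)
  read 0, top X: go to q2, push A → (q2, 1001, AAAAAAZ)
  read 1, top A: go to q1, push AA → (q1, 001, AAAAAAAZ)
  ε-move, top A: go to q0, push XA → (q0, 001, XAAAAAAAZ)
  read 0, top X: go to q2, push A → (q2, 01, AAAAAAAAZ)
  read 0, top A: go to q0, push ε → (q0, 1, AAAAAAAZ)
  read 1, top A: go to q1, push XA → (q1, ε, XAAAAAAAZ)
All input consumed in state q1 with stack XAAAAAAAZ.

XAAAAAAAZ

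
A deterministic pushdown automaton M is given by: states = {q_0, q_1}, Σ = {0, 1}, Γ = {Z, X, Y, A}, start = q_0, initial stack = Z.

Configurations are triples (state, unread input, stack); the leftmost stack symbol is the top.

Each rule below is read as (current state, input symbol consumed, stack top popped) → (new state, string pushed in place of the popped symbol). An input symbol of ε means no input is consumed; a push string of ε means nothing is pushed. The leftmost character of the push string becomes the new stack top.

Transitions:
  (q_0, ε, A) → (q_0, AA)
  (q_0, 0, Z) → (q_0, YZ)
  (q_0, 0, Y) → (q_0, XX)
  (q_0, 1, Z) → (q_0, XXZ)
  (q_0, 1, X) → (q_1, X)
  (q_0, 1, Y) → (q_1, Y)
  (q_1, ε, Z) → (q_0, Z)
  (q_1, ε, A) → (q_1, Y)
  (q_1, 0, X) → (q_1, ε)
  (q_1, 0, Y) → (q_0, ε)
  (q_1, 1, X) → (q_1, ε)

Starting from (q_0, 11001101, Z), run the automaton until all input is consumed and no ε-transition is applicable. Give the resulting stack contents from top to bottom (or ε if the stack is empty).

(q_0, 11001101, Z)
  read 1, top Z: go to q_0, push XXZ → (q_0, 1001101, XXZ)
  read 1, top X: go to q_1, push X → (q_1, 001101, XXZ)
  read 0, top X: go to q_1, push ε → (q_1, 01101, XZ)
  read 0, top X: go to q_1, push ε → (q_1, 1101, Z)
  ε-move, top Z: go to q_0, push Z → (q_0, 1101, Z)
  read 1, top Z: go to q_0, push XXZ → (q_0, 101, XXZ)
  read 1, top X: go to q_1, push X → (q_1, 01, XXZ)
  read 0, top X: go to q_1, push ε → (q_1, 1, XZ)
  read 1, top X: go to q_1, push ε → (q_1, ε, Z)
  ε-move, top Z: go to q_0, push Z → (q_0, ε, Z)
All input consumed in state q_0 with stack Z.

Z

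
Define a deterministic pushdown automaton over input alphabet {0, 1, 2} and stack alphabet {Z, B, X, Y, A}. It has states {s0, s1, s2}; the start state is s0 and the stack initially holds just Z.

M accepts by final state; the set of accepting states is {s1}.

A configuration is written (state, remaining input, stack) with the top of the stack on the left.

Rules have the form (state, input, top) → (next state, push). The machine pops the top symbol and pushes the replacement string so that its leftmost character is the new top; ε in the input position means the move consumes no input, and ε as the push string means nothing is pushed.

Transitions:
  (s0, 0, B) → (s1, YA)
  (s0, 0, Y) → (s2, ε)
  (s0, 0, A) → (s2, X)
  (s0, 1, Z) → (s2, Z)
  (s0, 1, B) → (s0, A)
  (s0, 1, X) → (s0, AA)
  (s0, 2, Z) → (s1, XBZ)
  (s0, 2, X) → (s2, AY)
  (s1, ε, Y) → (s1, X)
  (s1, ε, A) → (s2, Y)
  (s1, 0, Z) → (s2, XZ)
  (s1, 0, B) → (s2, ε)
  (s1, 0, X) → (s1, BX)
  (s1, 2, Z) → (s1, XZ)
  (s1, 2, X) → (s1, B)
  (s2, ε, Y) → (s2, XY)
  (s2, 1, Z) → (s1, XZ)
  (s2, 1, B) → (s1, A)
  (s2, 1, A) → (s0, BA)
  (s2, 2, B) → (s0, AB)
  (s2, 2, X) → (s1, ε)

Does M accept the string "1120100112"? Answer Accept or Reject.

(s0, 1120100112, Z)
  read 1, top Z: go to s2, push Z → (s2, 120100112, Z)
  read 1, top Z: go to s1, push XZ → (s1, 20100112, XZ)
  read 2, top X: go to s1, push B → (s1, 0100112, BZ)
  read 0, top B: go to s2, push ε → (s2, 100112, Z)
  read 1, top Z: go to s1, push XZ → (s1, 00112, XZ)
  read 0, top X: go to s1, push BX → (s1, 0112, BXZ)
  read 0, top B: go to s2, push ε → (s2, 112, XZ)
No transition applies at (s2, 112, XZ); input not fully consumed.

Reject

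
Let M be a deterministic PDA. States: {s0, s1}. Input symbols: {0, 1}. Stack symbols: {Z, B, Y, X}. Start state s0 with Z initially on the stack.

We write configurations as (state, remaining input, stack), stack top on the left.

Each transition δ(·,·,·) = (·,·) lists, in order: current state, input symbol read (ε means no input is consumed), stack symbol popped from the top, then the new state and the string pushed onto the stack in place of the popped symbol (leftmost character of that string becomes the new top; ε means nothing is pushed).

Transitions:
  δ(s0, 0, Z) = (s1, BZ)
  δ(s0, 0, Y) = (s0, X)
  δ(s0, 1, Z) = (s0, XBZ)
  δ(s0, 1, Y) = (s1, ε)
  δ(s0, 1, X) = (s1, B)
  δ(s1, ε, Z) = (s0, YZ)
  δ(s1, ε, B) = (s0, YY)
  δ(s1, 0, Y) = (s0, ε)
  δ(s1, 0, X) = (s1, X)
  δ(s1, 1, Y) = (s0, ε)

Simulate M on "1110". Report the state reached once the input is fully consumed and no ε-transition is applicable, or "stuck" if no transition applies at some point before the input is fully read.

(s0, 1110, Z) ⊢ (s0, 110, XBZ) ⊢ (s1, 10, BBZ) ⊢ (s0, 10, YYBZ) ⊢ (s1, 0, YBZ) ⊢ (s0, ε, BZ)
All input consumed; M is in state s0.

s0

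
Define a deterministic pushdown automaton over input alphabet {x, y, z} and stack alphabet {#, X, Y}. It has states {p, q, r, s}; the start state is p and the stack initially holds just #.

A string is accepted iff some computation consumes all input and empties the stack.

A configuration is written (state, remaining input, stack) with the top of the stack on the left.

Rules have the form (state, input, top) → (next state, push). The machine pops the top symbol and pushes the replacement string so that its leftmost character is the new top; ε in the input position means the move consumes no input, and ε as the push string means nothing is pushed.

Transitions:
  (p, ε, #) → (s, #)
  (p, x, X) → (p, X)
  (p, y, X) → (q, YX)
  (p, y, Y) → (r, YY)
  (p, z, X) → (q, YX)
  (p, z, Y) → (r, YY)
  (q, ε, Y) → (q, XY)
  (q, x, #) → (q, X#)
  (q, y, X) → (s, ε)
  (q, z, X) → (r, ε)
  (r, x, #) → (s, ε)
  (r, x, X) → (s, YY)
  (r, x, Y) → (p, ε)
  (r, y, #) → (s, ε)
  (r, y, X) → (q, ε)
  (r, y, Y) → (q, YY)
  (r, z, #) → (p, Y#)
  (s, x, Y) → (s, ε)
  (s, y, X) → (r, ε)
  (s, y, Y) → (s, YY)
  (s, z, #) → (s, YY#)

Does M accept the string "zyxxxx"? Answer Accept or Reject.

(p, zyxxxx, #)
  ε-move, top #: go to s, push # → (s, zyxxxx, #)
  read z, top #: go to s, push YY# → (s, yxxxx, YY#)
  read y, top Y: go to s, push YY → (s, xxxx, YYY#)
  read x, top Y: go to s, push ε → (s, xxx, YY#)
  read x, top Y: go to s, push ε → (s, xx, Y#)
  read x, top Y: go to s, push ε → (s, x, #)
No transition applies at (s, x, #); input not fully consumed.

Reject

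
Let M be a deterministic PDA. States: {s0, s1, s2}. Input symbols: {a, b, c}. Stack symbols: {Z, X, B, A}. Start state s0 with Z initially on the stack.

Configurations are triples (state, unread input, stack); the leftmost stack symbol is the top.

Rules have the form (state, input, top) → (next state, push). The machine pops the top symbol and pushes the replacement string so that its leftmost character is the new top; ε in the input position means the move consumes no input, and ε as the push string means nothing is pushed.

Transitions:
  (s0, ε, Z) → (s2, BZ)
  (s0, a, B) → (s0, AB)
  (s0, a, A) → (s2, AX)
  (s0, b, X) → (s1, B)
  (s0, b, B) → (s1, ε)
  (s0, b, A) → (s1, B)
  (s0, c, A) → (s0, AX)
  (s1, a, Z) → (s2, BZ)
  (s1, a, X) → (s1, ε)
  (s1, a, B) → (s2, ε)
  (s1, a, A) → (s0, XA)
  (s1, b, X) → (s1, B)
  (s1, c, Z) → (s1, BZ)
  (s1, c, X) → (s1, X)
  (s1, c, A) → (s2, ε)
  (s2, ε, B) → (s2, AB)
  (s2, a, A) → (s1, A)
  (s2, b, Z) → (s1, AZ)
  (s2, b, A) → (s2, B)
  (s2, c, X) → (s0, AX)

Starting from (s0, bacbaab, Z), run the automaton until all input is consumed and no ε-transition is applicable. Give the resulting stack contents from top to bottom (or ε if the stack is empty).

BABBBZ

(s0, bacbaab, Z)
  ε-move, top Z: go to s2, push BZ → (s2, bacbaab, BZ)
  ε-move, top B: go to s2, push AB → (s2, bacbaab, ABZ)
  read b, top A: go to s2, push B → (s2, acbaab, BBZ)
  ε-move, top B: go to s2, push AB → (s2, acbaab, ABBZ)
  read a, top A: go to s1, push A → (s1, cbaab, ABBZ)
  read c, top A: go to s2, push ε → (s2, baab, BBZ)
  ε-move, top B: go to s2, push AB → (s2, baab, ABBZ)
  read b, top A: go to s2, push B → (s2, aab, BBBZ)
  ε-move, top B: go to s2, push AB → (s2, aab, ABBBZ)
  read a, top A: go to s1, push A → (s1, ab, ABBBZ)
  read a, top A: go to s0, push XA → (s0, b, XABBBZ)
  read b, top X: go to s1, push B → (s1, ε, BABBBZ)
All input consumed in state s1 with stack BABBBZ.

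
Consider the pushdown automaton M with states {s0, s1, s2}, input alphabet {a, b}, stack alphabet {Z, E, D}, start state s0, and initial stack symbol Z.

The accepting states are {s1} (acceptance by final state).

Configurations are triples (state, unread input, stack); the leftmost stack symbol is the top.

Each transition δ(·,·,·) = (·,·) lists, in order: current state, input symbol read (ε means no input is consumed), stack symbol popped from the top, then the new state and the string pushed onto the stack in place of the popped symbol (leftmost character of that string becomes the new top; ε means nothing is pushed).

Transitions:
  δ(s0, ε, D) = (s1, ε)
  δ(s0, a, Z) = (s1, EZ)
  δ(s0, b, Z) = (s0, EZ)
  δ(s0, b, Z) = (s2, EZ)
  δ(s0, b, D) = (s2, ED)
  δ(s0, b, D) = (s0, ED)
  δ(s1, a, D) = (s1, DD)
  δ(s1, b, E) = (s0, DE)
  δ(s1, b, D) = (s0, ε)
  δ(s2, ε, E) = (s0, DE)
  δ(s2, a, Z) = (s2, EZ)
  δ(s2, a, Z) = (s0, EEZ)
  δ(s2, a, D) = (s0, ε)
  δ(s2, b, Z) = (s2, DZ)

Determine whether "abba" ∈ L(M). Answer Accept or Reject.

No computation consumes all input and reaches a final state.

Reject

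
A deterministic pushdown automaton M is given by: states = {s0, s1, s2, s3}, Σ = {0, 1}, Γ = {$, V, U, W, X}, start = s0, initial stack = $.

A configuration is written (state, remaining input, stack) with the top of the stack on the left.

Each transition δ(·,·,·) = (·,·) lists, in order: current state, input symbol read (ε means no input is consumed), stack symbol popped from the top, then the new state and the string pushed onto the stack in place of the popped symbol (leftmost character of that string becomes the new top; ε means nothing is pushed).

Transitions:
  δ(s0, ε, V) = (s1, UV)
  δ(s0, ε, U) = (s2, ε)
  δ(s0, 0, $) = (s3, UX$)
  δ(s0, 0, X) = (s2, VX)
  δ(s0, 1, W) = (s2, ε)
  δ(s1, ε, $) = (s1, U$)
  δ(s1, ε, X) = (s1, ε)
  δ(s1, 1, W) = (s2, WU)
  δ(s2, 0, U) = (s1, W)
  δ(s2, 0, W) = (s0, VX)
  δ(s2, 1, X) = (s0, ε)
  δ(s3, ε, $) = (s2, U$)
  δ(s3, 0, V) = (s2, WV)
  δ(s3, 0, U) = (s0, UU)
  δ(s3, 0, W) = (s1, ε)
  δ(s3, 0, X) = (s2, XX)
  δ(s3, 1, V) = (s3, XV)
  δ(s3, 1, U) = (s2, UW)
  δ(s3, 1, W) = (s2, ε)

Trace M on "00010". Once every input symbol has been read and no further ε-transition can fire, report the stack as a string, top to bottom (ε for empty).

UVXUX$

(s0, 00010, $) ⊢ (s3, 0010, UX$) ⊢ (s0, 010, UUX$) ⊢ (s2, 010, UX$) ⊢ (s1, 10, WX$) ⊢ (s2, 0, WUX$) ⊢ (s0, ε, VXUX$) ⊢ (s1, ε, UVXUX$)
All input consumed in state s1 with stack UVXUX$.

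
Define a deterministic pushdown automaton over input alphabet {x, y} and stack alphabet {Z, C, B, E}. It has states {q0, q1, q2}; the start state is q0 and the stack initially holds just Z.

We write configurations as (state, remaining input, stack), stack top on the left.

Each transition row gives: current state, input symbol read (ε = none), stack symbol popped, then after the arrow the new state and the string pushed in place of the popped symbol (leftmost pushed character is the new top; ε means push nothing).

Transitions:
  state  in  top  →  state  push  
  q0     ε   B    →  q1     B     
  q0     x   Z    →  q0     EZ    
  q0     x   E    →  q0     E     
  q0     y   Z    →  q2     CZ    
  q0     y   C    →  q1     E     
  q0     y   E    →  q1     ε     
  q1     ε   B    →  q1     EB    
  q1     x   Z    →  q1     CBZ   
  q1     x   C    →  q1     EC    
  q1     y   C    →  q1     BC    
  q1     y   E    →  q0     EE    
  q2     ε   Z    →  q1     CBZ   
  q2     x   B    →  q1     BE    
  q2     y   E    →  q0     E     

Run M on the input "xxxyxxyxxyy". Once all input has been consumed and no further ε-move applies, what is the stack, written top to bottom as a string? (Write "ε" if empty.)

(q0, xxxyxxyxxyy, Z)
  read x, top Z: go to q0, push EZ → (q0, xxyxxyxxyy, EZ)
  read x, top E: go to q0, push E → (q0, xyxxyxxyy, EZ)
  read x, top E: go to q0, push E → (q0, yxxyxxyy, EZ)
  read y, top E: go to q1, push ε → (q1, xxyxxyy, Z)
  read x, top Z: go to q1, push CBZ → (q1, xyxxyy, CBZ)
  read x, top C: go to q1, push EC → (q1, yxxyy, ECBZ)
  read y, top E: go to q0, push EE → (q0, xxyy, EECBZ)
  read x, top E: go to q0, push E → (q0, xyy, EECBZ)
  read x, top E: go to q0, push E → (q0, yy, EECBZ)
  read y, top E: go to q1, push ε → (q1, y, ECBZ)
  read y, top E: go to q0, push EE → (q0, ε, EECBZ)
All input consumed in state q0 with stack EECBZ.

EECBZ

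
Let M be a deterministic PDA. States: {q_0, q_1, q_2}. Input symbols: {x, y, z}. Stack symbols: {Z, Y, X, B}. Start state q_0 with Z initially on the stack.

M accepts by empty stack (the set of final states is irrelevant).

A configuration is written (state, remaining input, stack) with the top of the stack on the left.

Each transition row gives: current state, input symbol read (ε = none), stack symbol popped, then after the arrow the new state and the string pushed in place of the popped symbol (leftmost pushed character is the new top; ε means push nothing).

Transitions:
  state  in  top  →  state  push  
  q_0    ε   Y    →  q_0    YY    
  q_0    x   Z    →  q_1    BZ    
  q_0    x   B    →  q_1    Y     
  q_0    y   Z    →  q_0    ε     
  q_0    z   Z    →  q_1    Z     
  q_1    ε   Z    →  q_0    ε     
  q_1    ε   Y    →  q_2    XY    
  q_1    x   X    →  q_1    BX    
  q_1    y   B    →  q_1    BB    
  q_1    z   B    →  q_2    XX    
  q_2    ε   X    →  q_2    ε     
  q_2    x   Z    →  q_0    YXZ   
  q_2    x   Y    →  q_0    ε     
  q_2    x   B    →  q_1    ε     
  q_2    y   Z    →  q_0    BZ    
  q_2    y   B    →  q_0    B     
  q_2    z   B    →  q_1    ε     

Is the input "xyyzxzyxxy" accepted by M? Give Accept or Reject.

(q_0, xyyzxzyxxy, Z)
  read x, top Z: go to q_1, push BZ → (q_1, yyzxzyxxy, BZ)
  read y, top B: go to q_1, push BB → (q_1, yzxzyxxy, BBZ)
  read y, top B: go to q_1, push BB → (q_1, zxzyxxy, BBBZ)
  read z, top B: go to q_2, push XX → (q_2, xzyxxy, XXBBZ)
  ε-move, top X: go to q_2, push ε → (q_2, xzyxxy, XBBZ)
  ε-move, top X: go to q_2, push ε → (q_2, xzyxxy, BBZ)
  read x, top B: go to q_1, push ε → (q_1, zyxxy, BZ)
  read z, top B: go to q_2, push XX → (q_2, yxxy, XXZ)
  ε-move, top X: go to q_2, push ε → (q_2, yxxy, XZ)
  ε-move, top X: go to q_2, push ε → (q_2, yxxy, Z)
  read y, top Z: go to q_0, push BZ → (q_0, xxy, BZ)
  read x, top B: go to q_1, push Y → (q_1, xy, YZ)
  ε-move, top Y: go to q_2, push XY → (q_2, xy, XYZ)
  ε-move, top X: go to q_2, push ε → (q_2, xy, YZ)
  read x, top Y: go to q_0, push ε → (q_0, y, Z)
  read y, top Z: go to q_0, push ε → (q_0, ε, ε)
All input consumed and the stack is empty.

Accept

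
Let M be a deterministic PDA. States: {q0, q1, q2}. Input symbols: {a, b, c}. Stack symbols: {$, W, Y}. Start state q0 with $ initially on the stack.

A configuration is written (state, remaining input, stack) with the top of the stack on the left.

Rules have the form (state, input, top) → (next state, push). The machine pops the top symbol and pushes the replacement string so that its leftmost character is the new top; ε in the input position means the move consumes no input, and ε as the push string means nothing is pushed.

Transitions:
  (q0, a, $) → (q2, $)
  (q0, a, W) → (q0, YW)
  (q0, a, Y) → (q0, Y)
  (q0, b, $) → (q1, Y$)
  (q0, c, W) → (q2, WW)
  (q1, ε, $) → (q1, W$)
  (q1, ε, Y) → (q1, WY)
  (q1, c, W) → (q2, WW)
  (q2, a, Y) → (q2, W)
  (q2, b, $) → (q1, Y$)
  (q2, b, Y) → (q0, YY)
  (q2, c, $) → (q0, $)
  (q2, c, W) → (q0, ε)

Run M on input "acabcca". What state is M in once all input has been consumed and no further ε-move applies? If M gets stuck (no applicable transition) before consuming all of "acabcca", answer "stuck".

q0

(q0, acabcca, $) ⊢ (q2, cabcca, $) ⊢ (q0, abcca, $) ⊢ (q2, bcca, $) ⊢ (q1, cca, Y$) ⊢ (q1, cca, WY$) ⊢ (q2, ca, WWY$) ⊢ (q0, a, WY$) ⊢ (q0, ε, YWY$)
All input consumed; M is in state q0.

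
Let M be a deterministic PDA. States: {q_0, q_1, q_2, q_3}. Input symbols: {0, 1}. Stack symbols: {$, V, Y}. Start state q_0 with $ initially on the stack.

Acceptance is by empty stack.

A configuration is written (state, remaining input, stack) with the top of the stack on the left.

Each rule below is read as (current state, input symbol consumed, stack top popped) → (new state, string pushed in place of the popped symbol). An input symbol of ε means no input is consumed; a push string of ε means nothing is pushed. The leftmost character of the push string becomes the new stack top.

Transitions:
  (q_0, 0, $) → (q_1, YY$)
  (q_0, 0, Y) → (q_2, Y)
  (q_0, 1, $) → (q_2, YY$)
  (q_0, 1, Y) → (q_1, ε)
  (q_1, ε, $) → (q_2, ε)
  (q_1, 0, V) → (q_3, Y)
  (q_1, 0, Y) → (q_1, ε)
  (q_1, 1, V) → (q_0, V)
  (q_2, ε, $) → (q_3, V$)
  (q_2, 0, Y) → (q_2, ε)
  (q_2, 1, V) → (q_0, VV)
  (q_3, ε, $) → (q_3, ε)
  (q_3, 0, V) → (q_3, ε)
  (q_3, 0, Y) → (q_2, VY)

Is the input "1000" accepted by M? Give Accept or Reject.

Accept

(q_0, 1000, $)
  read 1, top $: go to q_2, push YY$ → (q_2, 000, YY$)
  read 0, top Y: go to q_2, push ε → (q_2, 00, Y$)
  read 0, top Y: go to q_2, push ε → (q_2, 0, $)
  ε-move, top $: go to q_3, push V$ → (q_3, 0, V$)
  read 0, top V: go to q_3, push ε → (q_3, ε, $)
  ε-move, top $: go to q_3, push ε → (q_3, ε, ε)
All input consumed and the stack is empty.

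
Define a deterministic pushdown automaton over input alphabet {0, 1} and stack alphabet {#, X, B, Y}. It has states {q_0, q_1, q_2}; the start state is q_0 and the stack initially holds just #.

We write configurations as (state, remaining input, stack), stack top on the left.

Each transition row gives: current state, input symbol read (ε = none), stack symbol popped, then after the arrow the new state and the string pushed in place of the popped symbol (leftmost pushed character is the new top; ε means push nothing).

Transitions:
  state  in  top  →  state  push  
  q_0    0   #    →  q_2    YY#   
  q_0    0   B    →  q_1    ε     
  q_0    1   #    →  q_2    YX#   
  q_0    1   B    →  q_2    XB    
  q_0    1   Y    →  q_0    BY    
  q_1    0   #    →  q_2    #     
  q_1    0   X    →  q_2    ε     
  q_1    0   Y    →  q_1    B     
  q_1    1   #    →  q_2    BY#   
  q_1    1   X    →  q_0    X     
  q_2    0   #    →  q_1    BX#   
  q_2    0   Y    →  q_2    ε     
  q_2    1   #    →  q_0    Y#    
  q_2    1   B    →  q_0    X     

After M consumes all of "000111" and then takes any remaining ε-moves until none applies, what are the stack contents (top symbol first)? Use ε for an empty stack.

XBY#

(q_0, 000111, #) ⊢ (q_2, 00111, YY#) ⊢ (q_2, 0111, Y#) ⊢ (q_2, 111, #) ⊢ (q_0, 11, Y#) ⊢ (q_0, 1, BY#) ⊢ (q_2, ε, XBY#)
All input consumed in state q_2 with stack XBY#.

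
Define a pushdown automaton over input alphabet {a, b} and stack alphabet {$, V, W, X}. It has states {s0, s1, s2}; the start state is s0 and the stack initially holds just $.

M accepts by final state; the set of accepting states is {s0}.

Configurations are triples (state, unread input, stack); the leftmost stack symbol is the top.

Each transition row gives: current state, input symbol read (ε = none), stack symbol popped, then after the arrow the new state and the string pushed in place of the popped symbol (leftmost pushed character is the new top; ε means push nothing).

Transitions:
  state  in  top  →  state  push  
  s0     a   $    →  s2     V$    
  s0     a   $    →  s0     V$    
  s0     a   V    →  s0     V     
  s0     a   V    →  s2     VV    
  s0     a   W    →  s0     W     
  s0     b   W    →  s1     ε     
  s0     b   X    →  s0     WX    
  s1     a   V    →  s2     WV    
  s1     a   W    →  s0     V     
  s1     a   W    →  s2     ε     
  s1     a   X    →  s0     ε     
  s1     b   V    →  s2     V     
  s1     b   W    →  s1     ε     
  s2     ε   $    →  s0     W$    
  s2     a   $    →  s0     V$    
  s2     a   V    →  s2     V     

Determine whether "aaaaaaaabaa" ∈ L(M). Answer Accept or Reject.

Reject

No computation consumes all input and reaches a final state.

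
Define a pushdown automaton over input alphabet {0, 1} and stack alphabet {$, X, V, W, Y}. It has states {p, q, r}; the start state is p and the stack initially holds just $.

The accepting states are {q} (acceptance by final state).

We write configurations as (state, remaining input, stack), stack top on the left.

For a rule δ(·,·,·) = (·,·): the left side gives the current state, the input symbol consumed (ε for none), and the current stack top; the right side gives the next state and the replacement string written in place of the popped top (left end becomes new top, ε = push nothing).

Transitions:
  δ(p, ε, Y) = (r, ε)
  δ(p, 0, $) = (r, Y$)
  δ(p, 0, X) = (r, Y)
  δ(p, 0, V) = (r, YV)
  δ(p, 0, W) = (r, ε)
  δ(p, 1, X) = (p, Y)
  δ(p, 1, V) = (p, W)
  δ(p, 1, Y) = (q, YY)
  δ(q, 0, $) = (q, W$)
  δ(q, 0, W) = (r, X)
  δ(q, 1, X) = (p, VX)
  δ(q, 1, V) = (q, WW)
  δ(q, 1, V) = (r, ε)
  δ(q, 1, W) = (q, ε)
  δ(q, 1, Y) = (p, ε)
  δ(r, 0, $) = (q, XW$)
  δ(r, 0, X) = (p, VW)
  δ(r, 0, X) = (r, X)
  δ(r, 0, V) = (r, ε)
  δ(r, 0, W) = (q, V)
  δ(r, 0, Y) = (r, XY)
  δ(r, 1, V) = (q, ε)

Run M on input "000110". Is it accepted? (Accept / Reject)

No computation consumes all input and reaches a final state.

Reject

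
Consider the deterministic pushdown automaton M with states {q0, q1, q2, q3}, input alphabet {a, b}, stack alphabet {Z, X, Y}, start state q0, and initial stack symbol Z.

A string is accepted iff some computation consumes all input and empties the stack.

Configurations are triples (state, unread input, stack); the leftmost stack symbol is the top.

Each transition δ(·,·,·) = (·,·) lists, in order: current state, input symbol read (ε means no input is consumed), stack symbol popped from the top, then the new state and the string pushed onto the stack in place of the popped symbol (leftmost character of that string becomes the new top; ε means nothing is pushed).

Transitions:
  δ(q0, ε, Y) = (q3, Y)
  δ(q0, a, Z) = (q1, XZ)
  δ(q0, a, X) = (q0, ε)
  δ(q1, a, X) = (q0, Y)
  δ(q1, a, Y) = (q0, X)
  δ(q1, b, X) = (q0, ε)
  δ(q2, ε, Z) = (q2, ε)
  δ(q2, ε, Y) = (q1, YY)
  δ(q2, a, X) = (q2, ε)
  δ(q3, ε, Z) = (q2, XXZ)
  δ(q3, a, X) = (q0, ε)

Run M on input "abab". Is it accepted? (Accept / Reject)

(q0, abab, Z)
  read a, top Z: go to q1, push XZ → (q1, bab, XZ)
  read b, top X: go to q0, push ε → (q0, ab, Z)
  read a, top Z: go to q1, push XZ → (q1, b, XZ)
  read b, top X: go to q0, push ε → (q0, ε, Z)
All input consumed; stack is Z, not empty, and no further ε-move applies.

Reject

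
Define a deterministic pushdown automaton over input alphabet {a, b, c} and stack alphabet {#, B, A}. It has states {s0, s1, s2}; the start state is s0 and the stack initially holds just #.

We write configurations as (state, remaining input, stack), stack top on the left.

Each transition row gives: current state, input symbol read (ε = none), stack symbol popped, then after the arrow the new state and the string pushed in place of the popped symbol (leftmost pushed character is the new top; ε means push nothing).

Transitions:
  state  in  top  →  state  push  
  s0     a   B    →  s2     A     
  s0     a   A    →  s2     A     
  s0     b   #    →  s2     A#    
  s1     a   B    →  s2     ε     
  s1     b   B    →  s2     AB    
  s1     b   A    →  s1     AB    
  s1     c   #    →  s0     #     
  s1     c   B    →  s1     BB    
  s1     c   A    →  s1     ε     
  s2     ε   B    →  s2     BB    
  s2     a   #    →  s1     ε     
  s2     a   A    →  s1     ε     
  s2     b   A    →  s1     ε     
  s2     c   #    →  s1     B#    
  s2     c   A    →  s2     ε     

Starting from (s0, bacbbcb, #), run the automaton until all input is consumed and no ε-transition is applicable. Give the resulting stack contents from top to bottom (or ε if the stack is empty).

(s0, bacbbcb, #)
  read b, top #: go to s2, push A# → (s2, acbbcb, A#)
  read a, top A: go to s1, push ε → (s1, cbbcb, #)
  read c, top #: go to s0, push # → (s0, bbcb, #)
  read b, top #: go to s2, push A# → (s2, bcb, A#)
  read b, top A: go to s1, push ε → (s1, cb, #)
  read c, top #: go to s0, push # → (s0, b, #)
  read b, top #: go to s2, push A# → (s2, ε, A#)
All input consumed in state s2 with stack A#.

A#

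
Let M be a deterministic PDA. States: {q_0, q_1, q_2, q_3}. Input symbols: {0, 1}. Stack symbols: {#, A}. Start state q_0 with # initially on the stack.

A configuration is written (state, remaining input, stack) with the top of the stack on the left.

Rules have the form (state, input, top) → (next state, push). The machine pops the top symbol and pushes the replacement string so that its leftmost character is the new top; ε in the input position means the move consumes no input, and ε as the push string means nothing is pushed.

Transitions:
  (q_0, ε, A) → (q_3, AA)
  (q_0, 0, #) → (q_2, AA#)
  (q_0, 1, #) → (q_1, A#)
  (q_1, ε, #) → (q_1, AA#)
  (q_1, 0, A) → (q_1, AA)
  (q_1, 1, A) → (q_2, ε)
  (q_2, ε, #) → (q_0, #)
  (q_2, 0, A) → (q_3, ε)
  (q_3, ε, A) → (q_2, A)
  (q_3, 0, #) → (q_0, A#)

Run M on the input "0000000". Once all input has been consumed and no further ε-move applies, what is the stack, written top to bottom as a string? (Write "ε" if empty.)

AA#

(q_0, 0000000, #) ⊢ (q_2, 000000, AA#) ⊢ (q_3, 00000, A#) ⊢ (q_2, 00000, A#) ⊢ (q_3, 0000, #) ⊢ (q_0, 000, A#) ⊢ (q_3, 000, AA#) ⊢ (q_2, 000, AA#) ⊢ (q_3, 00, A#) ⊢ (q_2, 00, A#) ⊢ (q_3, 0, #) ⊢ (q_0, ε, A#) ⊢ (q_3, ε, AA#) ⊢ (q_2, ε, AA#)
All input consumed in state q_2 with stack AA#.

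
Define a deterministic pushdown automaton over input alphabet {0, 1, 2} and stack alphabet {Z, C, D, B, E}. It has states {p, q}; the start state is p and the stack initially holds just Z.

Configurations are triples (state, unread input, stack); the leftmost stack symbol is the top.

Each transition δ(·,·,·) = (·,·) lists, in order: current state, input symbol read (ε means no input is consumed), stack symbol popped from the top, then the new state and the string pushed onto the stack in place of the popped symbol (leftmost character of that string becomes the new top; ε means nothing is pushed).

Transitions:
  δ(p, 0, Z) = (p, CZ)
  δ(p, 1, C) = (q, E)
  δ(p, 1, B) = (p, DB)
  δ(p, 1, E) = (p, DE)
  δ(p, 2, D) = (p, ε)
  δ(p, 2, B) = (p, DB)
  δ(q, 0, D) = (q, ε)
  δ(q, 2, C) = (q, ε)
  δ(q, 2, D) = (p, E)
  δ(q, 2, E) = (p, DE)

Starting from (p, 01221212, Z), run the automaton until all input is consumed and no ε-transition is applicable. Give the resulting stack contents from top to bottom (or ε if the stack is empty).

(p, 01221212, Z) ⊢ (p, 1221212, CZ) ⊢ (q, 221212, EZ) ⊢ (p, 21212, DEZ) ⊢ (p, 1212, EZ) ⊢ (p, 212, DEZ) ⊢ (p, 12, EZ) ⊢ (p, 2, DEZ) ⊢ (p, ε, EZ)
All input consumed in state p with stack EZ.

EZ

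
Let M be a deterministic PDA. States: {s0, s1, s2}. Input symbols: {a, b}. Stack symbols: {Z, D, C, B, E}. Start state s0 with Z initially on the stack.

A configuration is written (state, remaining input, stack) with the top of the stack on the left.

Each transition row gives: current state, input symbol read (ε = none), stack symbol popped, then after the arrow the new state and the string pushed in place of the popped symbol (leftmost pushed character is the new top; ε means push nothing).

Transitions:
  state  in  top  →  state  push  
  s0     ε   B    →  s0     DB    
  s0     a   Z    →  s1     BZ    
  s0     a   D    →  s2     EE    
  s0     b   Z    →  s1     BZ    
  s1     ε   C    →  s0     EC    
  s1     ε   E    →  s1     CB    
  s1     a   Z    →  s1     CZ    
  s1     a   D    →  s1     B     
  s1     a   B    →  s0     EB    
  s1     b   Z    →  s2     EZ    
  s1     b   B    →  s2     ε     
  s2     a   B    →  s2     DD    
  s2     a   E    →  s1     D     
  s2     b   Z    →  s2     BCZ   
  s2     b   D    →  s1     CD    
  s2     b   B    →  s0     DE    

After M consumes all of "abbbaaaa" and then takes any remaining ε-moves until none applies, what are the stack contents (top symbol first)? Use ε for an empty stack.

EBEECZ

(s0, abbbaaaa, Z)
  read a, top Z: go to s1, push BZ → (s1, bbbaaaa, BZ)
  read b, top B: go to s2, push ε → (s2, bbaaaa, Z)
  read b, top Z: go to s2, push BCZ → (s2, baaaa, BCZ)
  read b, top B: go to s0, push DE → (s0, aaaa, DECZ)
  read a, top D: go to s2, push EE → (s2, aaa, EEECZ)
  read a, top E: go to s1, push D → (s1, aa, DEECZ)
  read a, top D: go to s1, push B → (s1, a, BEECZ)
  read a, top B: go to s0, push EB → (s0, ε, EBEECZ)
All input consumed in state s0 with stack EBEECZ.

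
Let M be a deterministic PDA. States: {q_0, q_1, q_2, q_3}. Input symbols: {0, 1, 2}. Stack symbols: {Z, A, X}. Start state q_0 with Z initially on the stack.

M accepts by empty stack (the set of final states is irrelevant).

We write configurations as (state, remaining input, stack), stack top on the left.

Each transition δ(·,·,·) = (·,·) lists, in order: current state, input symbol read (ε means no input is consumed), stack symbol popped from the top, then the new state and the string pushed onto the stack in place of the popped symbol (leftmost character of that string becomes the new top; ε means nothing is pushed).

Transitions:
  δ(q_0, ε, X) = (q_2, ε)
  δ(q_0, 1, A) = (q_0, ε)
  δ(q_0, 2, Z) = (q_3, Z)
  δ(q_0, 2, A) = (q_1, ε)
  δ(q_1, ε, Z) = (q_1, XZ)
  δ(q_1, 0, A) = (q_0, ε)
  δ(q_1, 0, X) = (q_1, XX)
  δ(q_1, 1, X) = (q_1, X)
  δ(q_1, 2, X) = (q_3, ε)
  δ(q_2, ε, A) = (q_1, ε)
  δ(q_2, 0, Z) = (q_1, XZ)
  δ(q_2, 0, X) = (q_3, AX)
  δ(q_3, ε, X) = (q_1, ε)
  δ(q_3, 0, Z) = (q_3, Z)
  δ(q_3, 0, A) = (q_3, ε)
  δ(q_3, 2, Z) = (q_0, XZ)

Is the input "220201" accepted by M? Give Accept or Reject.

(q_0, 220201, Z) ⊢ (q_3, 20201, Z) ⊢ (q_0, 0201, XZ) ⊢ (q_2, 0201, Z) ⊢ (q_1, 201, XZ) ⊢ (q_3, 01, Z) ⊢ (q_3, 1, Z)
No transition applies at (q_3, 1, Z); input not fully consumed.

Reject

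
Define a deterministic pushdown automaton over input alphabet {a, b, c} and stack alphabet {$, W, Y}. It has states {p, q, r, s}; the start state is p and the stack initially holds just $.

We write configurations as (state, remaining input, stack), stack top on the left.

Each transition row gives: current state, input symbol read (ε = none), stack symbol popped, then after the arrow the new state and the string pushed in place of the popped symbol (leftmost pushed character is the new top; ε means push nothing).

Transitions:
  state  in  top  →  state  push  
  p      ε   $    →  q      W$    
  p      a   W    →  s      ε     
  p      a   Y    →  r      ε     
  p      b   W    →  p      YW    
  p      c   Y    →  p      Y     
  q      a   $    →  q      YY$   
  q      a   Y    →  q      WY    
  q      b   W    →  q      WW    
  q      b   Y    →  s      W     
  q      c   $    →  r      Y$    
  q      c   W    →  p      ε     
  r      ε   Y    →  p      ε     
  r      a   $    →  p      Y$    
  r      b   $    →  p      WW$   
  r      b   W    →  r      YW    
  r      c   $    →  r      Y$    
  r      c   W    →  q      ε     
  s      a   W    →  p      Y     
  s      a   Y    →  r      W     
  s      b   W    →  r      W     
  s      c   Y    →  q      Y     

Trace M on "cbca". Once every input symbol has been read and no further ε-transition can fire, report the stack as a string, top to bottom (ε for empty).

$

(p, cbca, $)
  ε-move, top $: go to q, push W$ → (q, cbca, W$)
  read c, top W: go to p, push ε → (p, bca, $)
  ε-move, top $: go to q, push W$ → (q, bca, W$)
  read b, top W: go to q, push WW → (q, ca, WW$)
  read c, top W: go to p, push ε → (p, a, W$)
  read a, top W: go to s, push ε → (s, ε, $)
All input consumed in state s with stack $.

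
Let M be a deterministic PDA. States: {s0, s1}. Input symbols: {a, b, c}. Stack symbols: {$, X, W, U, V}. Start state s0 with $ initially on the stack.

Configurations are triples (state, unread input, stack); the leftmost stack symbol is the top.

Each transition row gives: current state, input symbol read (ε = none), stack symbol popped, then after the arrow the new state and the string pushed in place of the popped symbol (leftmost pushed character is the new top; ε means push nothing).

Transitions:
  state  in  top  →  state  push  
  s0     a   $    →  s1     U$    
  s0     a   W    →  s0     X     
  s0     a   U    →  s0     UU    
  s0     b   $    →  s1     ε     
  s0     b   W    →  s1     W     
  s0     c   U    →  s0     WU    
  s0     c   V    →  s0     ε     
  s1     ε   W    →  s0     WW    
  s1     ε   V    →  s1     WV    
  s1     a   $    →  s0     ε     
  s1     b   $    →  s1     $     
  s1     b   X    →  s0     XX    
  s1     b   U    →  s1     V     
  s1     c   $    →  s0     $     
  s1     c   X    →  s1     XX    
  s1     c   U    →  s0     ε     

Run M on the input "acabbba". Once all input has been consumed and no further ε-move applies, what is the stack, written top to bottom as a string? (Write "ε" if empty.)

(s0, acabbba, $)
  read a, top $: go to s1, push U$ → (s1, cabbba, U$)
  read c, top U: go to s0, push ε → (s0, abbba, $)
  read a, top $: go to s1, push U$ → (s1, bbba, U$)
  read b, top U: go to s1, push V → (s1, bba, V$)
  ε-move, top V: go to s1, push WV → (s1, bba, WV$)
  ε-move, top W: go to s0, push WW → (s0, bba, WWV$)
  read b, top W: go to s1, push W → (s1, ba, WWV$)
  ε-move, top W: go to s0, push WW → (s0, ba, WWWV$)
  read b, top W: go to s1, push W → (s1, a, WWWV$)
  ε-move, top W: go to s0, push WW → (s0, a, WWWWV$)
  read a, top W: go to s0, push X → (s0, ε, XWWWV$)
All input consumed in state s0 with stack XWWWV$.

XWWWV$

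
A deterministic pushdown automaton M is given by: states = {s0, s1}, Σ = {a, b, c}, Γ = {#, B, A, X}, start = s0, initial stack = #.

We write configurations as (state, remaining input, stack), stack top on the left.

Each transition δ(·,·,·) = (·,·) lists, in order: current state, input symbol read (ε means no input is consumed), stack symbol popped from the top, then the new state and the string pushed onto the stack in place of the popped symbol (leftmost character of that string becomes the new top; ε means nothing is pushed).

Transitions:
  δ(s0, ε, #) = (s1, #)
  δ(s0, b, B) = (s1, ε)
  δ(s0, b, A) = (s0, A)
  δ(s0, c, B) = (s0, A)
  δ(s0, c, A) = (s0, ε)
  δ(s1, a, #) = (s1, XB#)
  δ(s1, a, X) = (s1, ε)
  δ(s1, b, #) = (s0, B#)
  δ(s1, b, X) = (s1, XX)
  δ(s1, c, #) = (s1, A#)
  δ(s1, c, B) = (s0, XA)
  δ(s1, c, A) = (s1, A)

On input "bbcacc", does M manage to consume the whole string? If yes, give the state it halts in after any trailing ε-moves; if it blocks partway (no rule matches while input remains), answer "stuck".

stuck

(s0, bbcacc, #) ⊢ (s1, bbcacc, #) ⊢ (s0, bcacc, B#) ⊢ (s1, cacc, #) ⊢ (s1, acc, A#)
No transition for (s1, a, top A); M blocks with input acc remaining.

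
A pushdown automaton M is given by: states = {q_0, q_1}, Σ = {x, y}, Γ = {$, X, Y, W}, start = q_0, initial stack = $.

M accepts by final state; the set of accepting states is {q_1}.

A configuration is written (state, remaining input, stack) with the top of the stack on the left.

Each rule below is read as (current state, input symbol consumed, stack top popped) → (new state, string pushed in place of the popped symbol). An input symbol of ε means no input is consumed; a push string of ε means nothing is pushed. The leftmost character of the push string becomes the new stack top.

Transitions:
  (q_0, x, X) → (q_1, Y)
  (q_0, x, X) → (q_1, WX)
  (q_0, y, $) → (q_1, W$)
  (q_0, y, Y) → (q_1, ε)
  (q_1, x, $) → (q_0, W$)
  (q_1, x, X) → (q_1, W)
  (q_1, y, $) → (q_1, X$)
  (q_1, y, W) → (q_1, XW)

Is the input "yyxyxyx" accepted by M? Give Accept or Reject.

Accept

One accepting computation: (q_0, yyxyxyx, $) ⊢ (q_1, yxyxyx, W$) ⊢ (q_1, xyxyx, XW$) ⊢ (q_1, yxyx, WW$) ⊢ (q_1, xyx, XWW$) ⊢ (q_1, yx, WWW$) ⊢ (q_1, x, XWWW$) ⊢ (q_1, ε, WWWW$)
All input consumed and state q_1 ∈ F.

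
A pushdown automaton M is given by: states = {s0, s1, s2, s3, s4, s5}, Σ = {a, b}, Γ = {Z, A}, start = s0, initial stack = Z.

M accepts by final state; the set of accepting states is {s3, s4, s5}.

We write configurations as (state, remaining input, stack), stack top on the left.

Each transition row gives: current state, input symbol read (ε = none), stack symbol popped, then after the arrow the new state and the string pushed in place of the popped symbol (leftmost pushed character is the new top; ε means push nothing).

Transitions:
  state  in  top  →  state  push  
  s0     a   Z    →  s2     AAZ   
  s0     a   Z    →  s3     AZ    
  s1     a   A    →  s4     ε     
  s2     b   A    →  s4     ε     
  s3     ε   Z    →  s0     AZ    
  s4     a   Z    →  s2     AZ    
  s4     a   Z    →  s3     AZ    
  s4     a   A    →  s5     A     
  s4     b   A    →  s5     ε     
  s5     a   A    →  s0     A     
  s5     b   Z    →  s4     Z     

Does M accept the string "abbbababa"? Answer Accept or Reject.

One accepting computation: (s0, abbbababa, Z) ⊢ (s2, bbbababa, AAZ) ⊢ (s4, bbababa, AZ) ⊢ (s5, bababa, Z) ⊢ (s4, ababa, Z) ⊢ (s2, baba, AZ) ⊢ (s4, aba, Z) ⊢ (s2, ba, AZ) ⊢ (s4, a, Z) ⊢ (s3, ε, AZ)
All input consumed and state s3 ∈ F.

Accept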